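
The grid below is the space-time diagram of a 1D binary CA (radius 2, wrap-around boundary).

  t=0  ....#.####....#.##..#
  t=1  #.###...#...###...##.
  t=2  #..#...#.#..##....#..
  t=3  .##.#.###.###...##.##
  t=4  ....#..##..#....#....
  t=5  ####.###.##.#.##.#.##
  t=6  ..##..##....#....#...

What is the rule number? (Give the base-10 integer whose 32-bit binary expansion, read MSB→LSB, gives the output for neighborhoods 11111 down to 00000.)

1647069159

  ##### -> .   bit 31 = 0  t=5,i=0
  ####. -> #   bit 30 = 1  t=0,i=8
  ###.# -> #   bit 29 = 1  t=3,i=8
  ###.. -> .   bit 28 = 0  t=0,i=9
  ##.## -> .   bit 27 = 0  t=3,i=0
  ##.#. -> .   bit 26 = 0  t=1,i=20
  ##..# -> #   bit 25 = 1  t=0,i=18
  ##... -> .   bit 24 = 0  t=0,i=10
  #.### -> .   bit 23 = 0  t=0,i=6
  #.##. -> .   bit 22 = 0  t=0,i=16
  #.#.# -> #   bit 21 = 1  t=1,i=0
  #.#.. -> .   bit 20 = 0  t=2,i=9
  #..## -> #   bit 19 = 1  t=2,i=11
  #..#. -> #   bit 18 = 1  t=0,i=19
  #...# -> .   bit 17 = 0  t=1,i=6
  #.... -> .   bit 16 = 0  t=0,i=1
  .#### -> .   bit 15 = 0  t=0,i=7
  .###. -> #   bit 14 = 1  t=1,i=3
  .##.# -> .   bit 13 = 0  t=1,i=19
  .##.. -> .   bit 12 = 0  t=0,i=17
  .#.## -> .   bit 11 = 0  t=0,i=5
  .#.#. -> #   bit 10 = 1  t=2,i=8
  .#..# -> #   bit 9 = 1  t=2,i=1
  .#... -> #   bit 8 = 1  t=0,i=0
  ..### -> #   bit 7 = 1  t=1,i=12
  ..##. -> #   bit 6 = 1  t=1,i=18
  ..#.# -> #   bit 5 = 1  t=0,i=4
  ..#.. -> .   bit 4 = 0  t=0,i=20
  ...## -> .   bit 3 = 0  t=1,i=11
  ...#. -> #   bit 2 = 1  t=0,i=3
  ....# -> #   bit 1 = 1  t=0,i=2
  ..... -> #   bit 0 = 1  t=4,i=0
  bits 01100010001011000100011111100111 = 1647069159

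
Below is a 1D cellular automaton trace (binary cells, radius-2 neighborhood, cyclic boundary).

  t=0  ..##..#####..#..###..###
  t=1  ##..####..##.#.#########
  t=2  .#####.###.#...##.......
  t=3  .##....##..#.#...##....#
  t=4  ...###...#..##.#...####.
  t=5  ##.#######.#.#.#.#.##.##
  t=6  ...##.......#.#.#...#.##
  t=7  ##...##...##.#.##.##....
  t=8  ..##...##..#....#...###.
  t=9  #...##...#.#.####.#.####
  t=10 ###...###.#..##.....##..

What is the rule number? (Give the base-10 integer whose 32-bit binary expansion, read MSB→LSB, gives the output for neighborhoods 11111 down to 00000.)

328983702

  [31] ##### => .  t=0,i=8
  [30] ####. => .  t=0,i=9
  [29] ###.# => .  t=2,i=5
  [28] ###.. => #  t=0,i=10
  [27] ##.## => .  t=2,i=6
  [26] ##.#. => .  t=1,i=12
  [25] ##..# => #  t=0,i=0
  [24] ##... => #  t=2,i=17
  [23] #.### => #  t=1,i=15
  [22] #.##. => .  t=3,i=1
  [21] #.#.# => .  t=1,i=13
  [20] #.#.. => #  t=2,i=11
  [19] #..## => #  t=0,i=1
  [18] #..#. => .  t=0,i=12
  [17] #...# => #  t=2,i=13
  [16] #.... => #  t=2,i=18
  [15] .#### => #  t=0,i=7
  [14] .###. => #  t=0,i=17
  [13] .##.# => #  t=1,i=11
  [12] .##.. => .  t=0,i=3
  [11] .#.## => .  t=1,i=14
  [10] .#.#. => #  t=3,i=12
  [9] .#..# => .  t=0,i=14
  [8] .#... => .  t=2,i=12
  [7] ..### => #  t=0,i=6
  [6] ..##. => .  t=0,i=2
  [5] ..#.# => .  t=3,i=11
  [4] ..#.. => #  t=0,i=13
  [3] ...## => .  t=2,i=0
  [2] ...#. => #  t=3,i=22
  [1] ....# => #  t=2,i=23
  [0] ..... => .  t=2,i=19
  bits 00010011100110111110010010010110 = 328983702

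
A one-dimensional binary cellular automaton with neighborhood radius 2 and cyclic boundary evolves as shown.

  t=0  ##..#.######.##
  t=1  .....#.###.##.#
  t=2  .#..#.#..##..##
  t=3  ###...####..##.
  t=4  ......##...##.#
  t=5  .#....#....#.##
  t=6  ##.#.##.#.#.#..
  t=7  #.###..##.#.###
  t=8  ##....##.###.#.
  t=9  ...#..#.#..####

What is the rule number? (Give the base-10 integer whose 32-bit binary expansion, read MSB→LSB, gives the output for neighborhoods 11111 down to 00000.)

2889452244

  ##### -> #   bit 31 = 1  t=0,i=8
  ####. -> .   bit 30 = 0  t=0,i=0
  ###.# -> #   bit 29 = 1  t=0,i=11
  ###.. -> .   bit 28 = 0  t=0,i=1
  ##.## -> #   bit 27 = 1  t=0,i=12
  ##.#. -> #   bit 26 = 1  t=1,i=13
  ##..# -> .   bit 25 = 0  t=0,i=2
  ##... -> .   bit 24 = 0  t=3,i=3
  #.### -> .   bit 23 = 0  t=0,i=6
  #.##. -> .   bit 22 = 0  t=1,i=11
  #.#.# -> #   bit 21 = 1  t=6,i=3
  #.#.. -> #   bit 20 = 1  t=1,i=14
  #..## -> #   bit 19 = 1  t=2,i=8
  #..#. -> .   bit 18 = 0  t=0,i=3
  #...# -> .   bit 17 = 0  t=3,i=4
  #.... -> #   bit 16 = 1  t=1,i=1
  .#### -> #   bit 15 = 1  t=0,i=7
  .###. -> .   bit 14 = 0  t=1,i=8
  .##.# -> .   bit 13 = 0  t=1,i=12
  .##.. -> .   bit 12 = 0  t=2,i=10
  .#.## -> #   bit 11 = 1  t=0,i=5
  .#.#. -> .   bit 10 = 0  t=2,i=5
  .#..# -> #   bit 9 = 1  t=2,i=2
  .#... -> .   bit 8 = 0  t=1,i=0
  ..### -> #   bit 7 = 1  t=3,i=6
  ..##. -> #   bit 6 = 1  t=2,i=9
  ..#.# -> .   bit 5 = 0  t=0,i=4
  ..#.. -> #   bit 4 = 1  t=5,i=6
  ...## -> .   bit 3 = 0  t=3,i=5
  ...#. -> #   bit 2 = 1  t=1,i=4
  ....# -> .   bit 1 = 0  t=1,i=3
  ..... -> .   bit 0 = 0  t=1,i=2
  bits 10101100001110011000101011010100 = 2889452244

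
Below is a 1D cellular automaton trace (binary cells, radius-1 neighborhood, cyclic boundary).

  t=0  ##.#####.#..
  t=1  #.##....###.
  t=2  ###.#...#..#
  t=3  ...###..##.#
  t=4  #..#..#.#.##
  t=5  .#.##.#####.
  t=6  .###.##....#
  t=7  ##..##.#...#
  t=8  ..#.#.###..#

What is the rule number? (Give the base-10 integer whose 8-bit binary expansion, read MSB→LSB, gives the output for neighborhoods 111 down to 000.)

60

  ###|.  b7=0 t=0,i=4
  ##.|.  b6=0 t=0,i=1
  #.#|#  b5=1 t=0,i=2
  #..|#  b4=1 t=0,i=10
  .##|#  b3=1 t=0,i=0
  .#.|#  b2=1 t=0,i=9
  ..#|.  b1=0 t=0,i=11
  ...|.  b0=0 t=1,i=5
  bits 00111100 = 60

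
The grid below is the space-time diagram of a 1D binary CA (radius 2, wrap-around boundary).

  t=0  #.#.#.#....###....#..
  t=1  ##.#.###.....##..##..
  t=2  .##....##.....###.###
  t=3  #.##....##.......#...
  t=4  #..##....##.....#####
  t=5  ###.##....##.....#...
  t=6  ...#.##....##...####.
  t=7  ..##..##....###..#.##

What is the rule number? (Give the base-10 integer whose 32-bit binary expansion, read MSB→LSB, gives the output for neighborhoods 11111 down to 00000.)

  #####|.  b31=0 t=4,i=18
  ####.|.  b30=0 t=4,i=20
  ###.#|.  b29=0 t=2,i=16
  ###..|#  b28=1 t=0,i=13
  ##.##|#  b27=1 t=2,i=0
  ##.#.|#  b26=1 t=1,i=2
  ##..#|#  b25=1 t=1,i=15
  ##...|#  b24=1 t=0,i=14
  #.###|.  b23=0 t=1,i=5
  #.##.|.  b22=0 t=2,i=1
  #.#.#|.  b21=0 t=0,i=2
  #.#..|#  b20=1 t=0,i=6
  #..##|#  b19=1 t=1,i=16
  #..#.|.  b18=0 t=0,i=20
  #...#|#  b17=1 t=3,i=19
  #....|.  b16=0 t=0,i=8
  .####|#  b15=1 t=4,i=17
  .###.|.  b14=0 t=0,i=12
  .##.#|#  b13=1 t=1,i=1
  .##..|#  b12=1 t=1,i=14
  .#.##|.  b11=0 t=1,i=4
  .#.#.|#  b10=1 t=0,i=1
  .#..#|.  b9=0 t=0,i=19
  .#...|#  b8=1 t=0,i=7
  ..###|.  b7=0 t=0,i=11
  ..##.|.  b6=0 t=1,i=0
  ..#.#|#  b5=1 t=0,i=0
  ..#..|#  b4=1 t=0,i=18
  ...##|.  b3=0 t=0,i=10
  ...#.|#  b2=1 t=0,i=17
  ....#|.  b1=0 t=0,i=9
  .....|.  b0=0 t=1,i=10
  bits 00011111000110101011010100110100 = 521844020

521844020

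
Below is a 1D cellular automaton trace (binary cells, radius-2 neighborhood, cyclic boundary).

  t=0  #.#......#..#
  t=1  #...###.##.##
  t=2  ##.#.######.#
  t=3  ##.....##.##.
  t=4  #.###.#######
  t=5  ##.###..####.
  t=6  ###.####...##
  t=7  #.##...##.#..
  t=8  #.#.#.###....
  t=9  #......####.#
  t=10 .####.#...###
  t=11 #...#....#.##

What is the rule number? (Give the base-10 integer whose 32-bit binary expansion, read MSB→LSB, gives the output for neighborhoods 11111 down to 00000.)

3142148221

  nb #####: next=#  (t=2,i=7, bit31=1)
  nb ####.: next=.  (t=2,i=9, bit30=0)
  nb ###.#: next=#  (t=1,i=6, bit29=1)
  nb ###..: next=#  (t=1,i=0, bit28=1)
  nb ##.##: next=#  (t=1,i=7, bit27=1)
  nb ##.#.: next=.  (t=0,i=1, bit26=0)
  nb ##..#: next=#  (t=5,i=6, bit25=1)
  nb ##...: next=#  (t=1,i=1, bit24=1)
  nb #.###: next=.  (t=1,i=11, bit23=0)
  nb #.##.: next=#  (t=1,i=8, bit22=1)
  nb #.#.#: next=.  (t=2,i=3, bit21=0)
  nb #.#..: next=.  (t=0,i=2, bit20=0)
  nb #..##: next=#  (t=0,i=11, bit19=1)
  nb #..#.: next=.  (t=7,i=12, bit18=0)
  nb #...#: next=.  (t=1,i=2, bit17=0)
  nb #....: next=#  (t=0,i=4, bit16=1)
  nb .####: next=.  (t=2,i=6, bit15=0)
  nb .###.: next=#  (t=1,i=5, bit14=1)
  nb .##.#: next=#  (t=0,i=0, bit13=1)
  nb .##..: next=.  (t=3,i=1, bit12=0)
  nb .#.##: next=.  (t=2,i=4, bit11=0)
  nb .#.#.: next=.  (t=8,i=1, bit10=0)
  nb .#..#: next=.  (t=0,i=10, bit9=0)
  nb .#...: next=.  (t=0,i=3, bit8=0)
  nb ..###: next=.  (t=1,i=4, bit7=0)
  nb ..##.: next=#  (t=0,i=12, bit6=1)
  nb ..#.#: next=#  (t=7,i=0, bit5=1)
  nb ..#..: next=#  (t=0,i=9, bit4=1)
  nb ...##: next=#  (t=1,i=3, bit3=1)
  nb ...#.: next=#  (t=0,i=8, bit2=1)
  nb ....#: next=.  (t=0,i=7, bit1=0)
  nb .....: next=#  (t=0,i=5, bit0=1)
  bits 10111011010010010110000001111101 = 3142148221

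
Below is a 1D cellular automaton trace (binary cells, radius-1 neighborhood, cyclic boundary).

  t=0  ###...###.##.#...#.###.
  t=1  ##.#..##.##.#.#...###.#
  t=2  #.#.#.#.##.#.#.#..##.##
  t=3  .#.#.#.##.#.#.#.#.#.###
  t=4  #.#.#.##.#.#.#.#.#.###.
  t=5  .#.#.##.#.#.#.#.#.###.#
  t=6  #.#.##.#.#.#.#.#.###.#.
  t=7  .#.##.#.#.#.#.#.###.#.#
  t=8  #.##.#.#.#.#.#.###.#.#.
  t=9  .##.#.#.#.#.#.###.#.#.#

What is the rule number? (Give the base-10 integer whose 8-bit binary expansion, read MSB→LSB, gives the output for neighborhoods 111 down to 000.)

  nb ###: next=#  (t=0,i=1, bit7=1)
  nb ##.: next=.  (t=0,i=2, bit6=0)
  nb #.#: next=#  (t=0,i=9, bit5=1)
  nb #..: next=#  (t=0,i=3, bit4=1)
  nb .##: next=#  (t=0,i=0, bit3=1)
  nb .#.: next=.  (t=0,i=13, bit2=0)
  nb ..#: next=.  (t=0,i=5, bit1=0)
  nb ...: next=.  (t=0,i=4, bit0=0)
  bits 10111000 = 184

184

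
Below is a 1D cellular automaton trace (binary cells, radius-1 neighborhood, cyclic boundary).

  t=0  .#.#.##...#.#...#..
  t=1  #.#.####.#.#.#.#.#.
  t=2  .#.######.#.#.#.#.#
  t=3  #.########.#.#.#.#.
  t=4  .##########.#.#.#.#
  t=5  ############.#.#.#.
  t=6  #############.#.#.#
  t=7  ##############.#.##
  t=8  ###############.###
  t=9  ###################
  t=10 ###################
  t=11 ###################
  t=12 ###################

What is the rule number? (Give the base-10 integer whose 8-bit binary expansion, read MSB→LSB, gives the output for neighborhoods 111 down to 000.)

  ###|#  b7=1 t=1,i=5
  ##.|#  b6=1 t=0,i=6
  #.#|#  b5=1 t=0,i=2
  #..|#  b4=1 t=0,i=7
  .##|#  b3=1 t=0,i=5
  .#.|.  b2=0 t=0,i=1
  ..#|#  b1=1 t=0,i=0
  ...|.  b0=0 t=0,i=8
  bits 11111010 = 250

250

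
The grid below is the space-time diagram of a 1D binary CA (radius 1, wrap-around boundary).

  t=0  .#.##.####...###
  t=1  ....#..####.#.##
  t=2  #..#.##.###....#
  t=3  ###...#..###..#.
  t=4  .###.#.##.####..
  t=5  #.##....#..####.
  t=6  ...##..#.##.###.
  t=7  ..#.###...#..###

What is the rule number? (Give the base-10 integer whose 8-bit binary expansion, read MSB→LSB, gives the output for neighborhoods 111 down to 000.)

  ### -> #   bit 7 = 1  t=0,i=7
  ##. -> #   bit 6 = 1  t=0,i=4
  #.# -> .   bit 5 = 0  t=0,i=0
  #.. -> #   bit 4 = 1  t=0,i=10
  .## -> .   bit 3 = 0  t=0,i=3
  .#. -> .   bit 2 = 0  t=0,i=1
  ..# -> #   bit 1 = 1  t=0,i=12
  ... -> .   bit 0 = 0  t=0,i=11
  bits 11010010 = 210

210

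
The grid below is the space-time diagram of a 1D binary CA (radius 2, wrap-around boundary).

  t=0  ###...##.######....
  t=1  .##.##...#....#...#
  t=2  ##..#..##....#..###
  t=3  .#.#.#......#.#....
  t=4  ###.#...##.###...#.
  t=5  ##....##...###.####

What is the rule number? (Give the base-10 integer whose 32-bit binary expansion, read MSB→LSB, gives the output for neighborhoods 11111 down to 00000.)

  #####|.  b31=0 t=0,i=11
  ####.|.  b30=0 t=0,i=13
  ###.#|.  b29=0 t=4,i=2
  ###..|#  b28=1 t=0,i=2
  ##.##|.  b27=0 t=0,i=8
  ##.#.|.  b26=0 t=4,i=3
  ##..#|.  b25=0 t=2,i=2
  ##...|.  b24=0 t=0,i=3
  #.###|#  b23=1 t=0,i=9
  #.##.|#  b22=1 t=1,i=1
  #.#.#|.  b21=0 t=3,i=3
  #.#..|.  b20=0 t=3,i=5
  #..##|.  b19=0 t=2,i=6
  #..#.|#  b18=1 t=2,i=3
  #...#|#  b17=1 t=0,i=4
  #....|.  b16=0 t=0,i=16
  .####|.  b15=0 t=0,i=10
  .###.|#  b14=1 t=0,i=1
  .##.#|.  b13=0 t=0,i=7
  .##..|.  b12=0 t=1,i=5
  .#.##|#  b11=1 t=1,i=0
  .#.#.|#  b10=1 t=3,i=2
  .#..#|#  b9=1 t=2,i=5
  .#...|.  b8=0 t=1,i=10
  ..###|.  b7=0 t=0,i=0
  ..##.|.  b6=0 t=0,i=6
  ..#.#|#  b5=1 t=1,i=18
  ..#..|.  b4=0 t=1,i=9
  ...##|#  b3=1 t=0,i=5
  ...#.|#  b2=1 t=1,i=8
  ....#|.  b1=0 t=0,i=17
  .....|#  b0=1 t=3,i=8
  bits 00010000110001100100111000101101 = 281431597

281431597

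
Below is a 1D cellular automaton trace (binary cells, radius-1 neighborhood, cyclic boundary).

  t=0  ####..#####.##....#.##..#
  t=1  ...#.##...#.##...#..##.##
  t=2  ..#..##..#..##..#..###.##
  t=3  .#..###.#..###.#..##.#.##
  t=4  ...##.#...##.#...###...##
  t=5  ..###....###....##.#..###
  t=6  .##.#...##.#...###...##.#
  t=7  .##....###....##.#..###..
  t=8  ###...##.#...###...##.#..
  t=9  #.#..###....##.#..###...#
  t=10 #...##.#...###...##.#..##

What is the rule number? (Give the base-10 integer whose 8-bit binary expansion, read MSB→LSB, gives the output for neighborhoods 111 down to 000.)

  [7] ### => .  t=0,i=0
  [6] ##. => #  t=0,i=3
  [5] #.# => .  t=0,i=11
  [4] #.. => .  t=0,i=4
  [3] .## => #  t=0,i=6
  [2] .#. => .  t=0,i=18
  [1] ..# => #  t=0,i=5
  [0] ... => .  t=0,i=15
  bits 01001010 = 74

74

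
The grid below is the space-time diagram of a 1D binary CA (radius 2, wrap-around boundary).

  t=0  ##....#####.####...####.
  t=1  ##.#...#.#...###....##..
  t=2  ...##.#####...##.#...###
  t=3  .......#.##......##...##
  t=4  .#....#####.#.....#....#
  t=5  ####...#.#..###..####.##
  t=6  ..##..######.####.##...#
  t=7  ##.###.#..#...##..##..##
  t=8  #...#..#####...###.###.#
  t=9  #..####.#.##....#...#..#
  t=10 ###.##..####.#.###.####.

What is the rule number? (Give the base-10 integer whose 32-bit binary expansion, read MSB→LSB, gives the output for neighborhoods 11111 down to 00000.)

  nb #####: next=.  (t=0,i=8, bit31=0)
  nb ####.: next=#  (t=0,i=9, bit30=1)
  nb ###.#: next=.  (t=0,i=10, bit29=0)
  nb ###..: next=#  (t=0,i=15, bit28=1)
  nb ##.##: next=.  (t=0,i=11, bit27=0)
  nb ##.#.: next=.  (t=1,i=2, bit26=0)
  nb ##..#: next=#  (t=1,i=22, bit25=1)
  nb ##...: next=.  (t=0,i=2, bit24=0)
  nb #.###: next=.  (t=0,i=12, bit23=0)
  nb #.##.: next=#  (t=0,i=0, bit22=1)
  nb #.#.#: next=#  (t=9,i=8, bit21=1)
  nb #.#..: next=#  (t=1,i=3, bit20=1)
  nb #..##: next=#  (t=1,i=23, bit19=1)
  nb #..#.: next=#  (t=7,i=9, bit18=1)
  nb #...#: next=.  (t=0,i=17, bit17=0)
  nb #....: next=#  (t=0,i=3, bit16=1)
  nb .####: next=#  (t=0,i=7, bit15=1)
  nb .###.: next=#  (t=1,i=14, bit14=1)
  nb .##.#: next=.  (t=1,i=1, bit13=0)
  nb .##..: next=#  (t=0,i=1, bit12=1)
  nb .#.##: next=#  (t=3,i=8, bit11=1)
  nb .#.#.: next=#  (t=1,i=8, bit10=1)
  nb .#..#: next=#  (t=5,i=10, bit9=1)
  nb .#...: next=#  (t=1,i=4, bit8=1)
  nb ..###: next=.  (t=0,i=6, bit7=0)
  nb ..##.: next=.  (t=1,i=0, bit6=0)
  nb ..#.#: next=#  (t=1,i=7, bit5=1)
  nb ..#..: next=#  (t=4,i=18, bit4=1)
  nb ...##: next=.  (t=0,i=5, bit3=0)
  nb ...#.: next=#  (t=1,i=6, bit2=1)
  nb ....#: next=.  (t=0,i=4, bit1=0)
  nb .....: next=.  (t=3,i=2, bit0=0)
  bits 01010010011111011101111100110100 = 1383980852

1383980852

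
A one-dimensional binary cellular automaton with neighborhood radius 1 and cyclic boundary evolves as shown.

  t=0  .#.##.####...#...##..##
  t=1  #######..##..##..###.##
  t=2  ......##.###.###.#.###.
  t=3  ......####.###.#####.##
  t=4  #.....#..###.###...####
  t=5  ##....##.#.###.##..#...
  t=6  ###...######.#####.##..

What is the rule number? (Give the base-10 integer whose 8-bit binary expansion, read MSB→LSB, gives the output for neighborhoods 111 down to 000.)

124

  ### -> .   bit 7 = 0  t=0,i=7
  ##. -> #   bit 6 = 1  t=0,i=4
  #.# -> #   bit 5 = 1  t=0,i=0
  #.. -> #   bit 4 = 1  t=0,i=10
  .## -> #   bit 3 = 1  t=0,i=3
  .#. -> #   bit 2 = 1  t=0,i=1
  ..# -> .   bit 1 = 0  t=0,i=12
  ... -> .   bit 0 = 0  t=0,i=11
  bits 01111100 = 124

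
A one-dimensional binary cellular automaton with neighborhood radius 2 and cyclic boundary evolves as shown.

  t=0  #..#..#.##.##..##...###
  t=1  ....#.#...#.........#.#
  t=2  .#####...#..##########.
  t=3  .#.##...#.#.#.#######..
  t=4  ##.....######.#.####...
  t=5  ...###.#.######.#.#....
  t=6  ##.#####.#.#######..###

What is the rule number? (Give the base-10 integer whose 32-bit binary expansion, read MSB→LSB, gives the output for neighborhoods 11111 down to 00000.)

  nb #####: next=#  (t=2,i=3, bit31=1)
  nb ####.: next=#  (t=0,i=22, bit30=1)
  nb ###.#: next=#  (t=4,i=12, bit29=1)
  nb ###..: next=.  (t=0,i=0, bit28=0)
  nb ##.##: next=#  (t=0,i=10, bit27=1)
  nb ##.#.: next=#  (t=4,i=13, bit26=1)
  nb ##..#: next=.  (t=0,i=1, bit25=0)
  nb ##...: next=.  (t=0,i=17, bit24=0)
  nb #.###: next=#  (t=3,i=14, bit23=1)
  nb #.##.: next=.  (t=0,i=8, bit22=0)
  nb #.#.#: next=#  (t=3,i=10, bit21=1)
  nb #.#..: next=.  (t=1,i=6, bit20=0)
  nb #..##: next=.  (t=0,i=14, bit19=0)
  nb #..#.: next=.  (t=0,i=2, bit18=0)
  nb #...#: next=.  (t=0,i=18, bit17=0)
  nb #....: next=#  (t=1,i=1, bit16=1)
  nb .####: next=.  (t=0,i=21, bit15=0)
  nb .###.: next=#  (t=5,i=4, bit14=1)
  nb .##.#: next=.  (t=0,i=9, bit13=0)
  nb .##..: next=.  (t=0,i=12, bit12=0)
  nb .#.##: next=.  (t=0,i=7, bit11=0)
  nb .#.#.: next=#  (t=1,i=5, bit10=1)
  nb .#..#: next=#  (t=0,i=4, bit9=1)
  nb .#...: next=.  (t=1,i=0, bit8=0)
  nb ..###: next=#  (t=0,i=20, bit7=1)
  nb ..##.: next=.  (t=0,i=15, bit6=0)
  nb ..#.#: next=#  (t=0,i=6, bit5=1)
  nb ..#..: next=.  (t=0,i=3, bit4=0)
  nb ...##: next=.  (t=0,i=19, bit3=0)
  nb ...#.: next=#  (t=1,i=3, bit2=1)
  nb ....#: next=#  (t=1,i=2, bit1=1)
  nb .....: next=#  (t=1,i=13, bit0=1)
  bits 11101100101000010100011010100111 = 3969992359

3969992359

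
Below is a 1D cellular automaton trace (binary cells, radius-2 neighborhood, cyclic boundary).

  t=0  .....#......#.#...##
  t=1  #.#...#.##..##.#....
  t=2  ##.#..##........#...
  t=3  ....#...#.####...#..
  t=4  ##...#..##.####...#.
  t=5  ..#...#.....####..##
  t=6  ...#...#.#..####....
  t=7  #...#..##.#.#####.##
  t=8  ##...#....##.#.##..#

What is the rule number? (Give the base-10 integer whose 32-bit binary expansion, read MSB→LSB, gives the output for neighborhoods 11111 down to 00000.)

1897975713

  ##### -> .   bit 31 = 0  t=7,i=14
  ####. -> #   bit 30 = 1  t=3,i=12
  ###.# -> #   bit 29 = 1  t=7,i=16
  ###.. -> #   bit 28 = 1  t=3,i=13
  ##.## -> .   bit 27 = 0  t=4,i=10
  ##.#. -> .   bit 26 = 0  t=1,i=14
  ##..# -> .   bit 25 = 0  t=1,i=10
  ##... -> #   bit 24 = 1  t=0,i=0
  #.### -> .   bit 23 = 0  t=3,i=10
  #.##. -> .   bit 22 = 0  t=1,i=8
  #.#.# -> #   bit 21 = 1  t=7,i=10
  #.#.. -> .   bit 20 = 0  t=0,i=14
  #..## -> .   bit 19 = 0  t=1,i=11
  #..#. -> .   bit 18 = 0  t=5,i=1
  #...# -> .   bit 17 = 0  t=0,i=16
  #.... -> .   bit 16 = 0  t=0,i=1
  .#### -> #   bit 15 = 1  t=3,i=11
  .###. -> #   bit 14 = 1  t=7,i=19
  .##.# -> .   bit 13 = 0  t=1,i=13
  .##.. -> .   bit 12 = 0  t=0,i=19
  .#.## -> #   bit 11 = 1  t=1,i=7
  .#.#. -> #   bit 10 = 1  t=0,i=13
  .#..# -> #   bit 9 = 1  t=2,i=4
  .#... -> #   bit 8 = 1  t=0,i=6
  ..### -> #   bit 7 = 1  t=5,i=12
  ..##. -> .   bit 6 = 0  t=0,i=18
  ..#.# -> #   bit 5 = 1  t=0,i=12
  ..#.. -> .   bit 4 = 0  t=0,i=5
  ...## -> .   bit 3 = 0  t=0,i=17
  ...#. -> .   bit 2 = 0  t=0,i=4
  ....# -> .   bit 1 = 0  t=0,i=3
  ..... -> #   bit 0 = 1  t=0,i=2
  bits 01110001001000001100111110100001 = 1897975713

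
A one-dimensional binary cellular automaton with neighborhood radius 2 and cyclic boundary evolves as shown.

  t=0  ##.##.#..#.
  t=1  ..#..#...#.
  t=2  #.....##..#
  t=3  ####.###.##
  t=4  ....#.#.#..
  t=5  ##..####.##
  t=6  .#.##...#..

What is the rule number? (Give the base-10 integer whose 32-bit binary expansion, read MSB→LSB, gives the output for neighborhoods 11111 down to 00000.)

  ##### -> .   bit 31 = 0  t=3,i=0
  ####. -> .   bit 30 = 0  t=3,i=2
  ###.# -> .   bit 29 = 0  t=3,i=3
  ###.. -> #   bit 28 = 1  t=5,i=1
  ##.## -> #   bit 27 = 1  t=0,i=2
  ##.#. -> #   bit 26 = 1  t=0,i=5
  ##..# -> .   bit 25 = 0  t=2,i=8
  ##... -> #   bit 24 = 1  t=2,i=1
  #.### -> .   bit 23 = 0  t=3,i=5
  #.##. -> .   bit 22 = 0  t=0,i=0
  #.#.# -> #   bit 21 = 1  t=4,i=6
  #.#.. -> .   bit 20 = 0  t=0,i=6
  #..## -> #   bit 19 = 1  t=2,i=9
  #..#. -> .   bit 18 = 0  t=0,i=8
  #...# -> #   bit 17 = 1  t=1,i=0
  #.... -> #   bit 16 = 1  t=2,i=2
  .#### -> .   bit 15 = 0  t=3,i=10
  .###. -> #   bit 14 = 1  t=3,i=6
  .##.# -> .   bit 13 = 0  t=0,i=1
  .##.. -> #   bit 12 = 1  t=2,i=0
  .#.## -> .   bit 11 = 0  t=0,i=10
  .#.#. -> #   bit 10 = 1  t=4,i=5
  .#..# -> .   bit 9 = 0  t=0,i=7
  .#... -> #   bit 8 = 1  t=1,i=6
  ..### -> #   bit 7 = 1  t=5,i=4
  ..##. -> #   bit 6 = 1  t=2,i=6
  ..#.# -> #   bit 5 = 1  t=0,i=9
  ..#.. -> .   bit 4 = 0  t=1,i=2
  ...## -> #   bit 3 = 1  t=2,i=5
  ...#. -> .   bit 2 = 0  t=1,i=1
  ....# -> .   bit 1 = 0  t=2,i=4
  ..... -> #   bit 0 = 1  t=2,i=3
  bits 00011101001010110101010111101001 = 489379305

489379305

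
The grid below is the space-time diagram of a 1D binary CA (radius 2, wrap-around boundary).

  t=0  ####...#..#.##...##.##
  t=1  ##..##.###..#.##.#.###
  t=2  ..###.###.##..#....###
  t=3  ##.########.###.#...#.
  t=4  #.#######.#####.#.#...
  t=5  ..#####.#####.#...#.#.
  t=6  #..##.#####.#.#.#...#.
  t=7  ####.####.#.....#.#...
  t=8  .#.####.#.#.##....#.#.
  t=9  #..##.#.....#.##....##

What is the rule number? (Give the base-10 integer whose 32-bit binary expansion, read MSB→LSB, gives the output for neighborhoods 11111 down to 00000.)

2883568209

  [31] ##### => #  t=0,i=0
  [30] ####. => .  t=0,i=2
  [29] ###.# => #  t=2,i=4
  [28] ###.. => .  t=0,i=3
  [27] ##.## => #  t=0,i=19
  [26] ##.#. => .  t=1,i=16
  [25] ##..# => #  t=1,i=2
  [24] ##... => #  t=0,i=4
  [23] #.### => #  t=0,i=20
  [22] #.##. => #  t=0,i=12
  [21] #.#.# => .  t=1,i=17
  [20] #.#.. => #  t=3,i=16
  [19] #..## => #  t=1,i=3
  [18] #..#. => #  t=0,i=9
  [17] #...# => #  t=0,i=5
  [16] #.... => #  t=2,i=16
  [15] .#### => #  t=0,i=21
  [14] .###. => #  t=1,i=8
  [13] .##.# => .  t=0,i=18
  [12] .##.. => .  t=0,i=13
  [11] .#.## => .  t=0,i=11
  [10] .#.#. => .  t=4,i=17
  [9] .#..# => #  t=0,i=8
  [8] .#... => .  t=2,i=15
  [7] ..### => .  t=2,i=2
  [6] ..##. => #  t=0,i=17
  [5] ..#.# => .  t=0,i=10
  [4] ..#.. => #  t=0,i=7
  [3] ...## => .  t=0,i=16
  [2] ...#. => .  t=0,i=6
  [1] ....# => .  t=2,i=17
  [0] ..... => #  t=7,i=13
  bits 10101011110111111100001001010001 = 2883568209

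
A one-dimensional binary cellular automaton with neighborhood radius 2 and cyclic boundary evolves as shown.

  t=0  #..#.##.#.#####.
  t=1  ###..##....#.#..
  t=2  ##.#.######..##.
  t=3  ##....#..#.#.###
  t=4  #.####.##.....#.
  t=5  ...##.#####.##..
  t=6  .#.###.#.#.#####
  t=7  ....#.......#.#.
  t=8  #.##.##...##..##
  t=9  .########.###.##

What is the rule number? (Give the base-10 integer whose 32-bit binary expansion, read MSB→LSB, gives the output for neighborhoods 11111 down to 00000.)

  [31] ##### => .  t=0,i=12
  [30] ####. => #  t=0,i=13
  [29] ###.# => .  t=0,i=14
  [28] ###.. => .  t=1,i=2
  [27] ##.## => #  t=2,i=15
  [26] ##.#. => .  t=0,i=7
  [25] ##..# => #  t=1,i=3
  [24] ##... => #  t=1,i=7
  [23] #.### => .  t=0,i=10
  [22] #.##. => #  t=0,i=5
  [21] #.#.# => .  t=0,i=8
  [20] #.#.. => #  t=0,i=0
  [19] #..## => .  t=1,i=4
  [18] #..#. => #  t=0,i=2
  [17] #...# => #  t=8,i=8
  [16] #.... => #  t=1,i=8
  [15] .#### => #  t=0,i=11
  [14] .###. => #  t=1,i=1
  [13] .##.# => #  t=0,i=6
  [12] .##.. => #  t=1,i=6
  [11] .#.## => .  t=0,i=4
  [10] .#.#. => .  t=1,i=12
  [9] .#..# => #  t=0,i=1
  [8] .#... => #  t=7,i=5
  [7] ..### => #  t=1,i=0
  [6] ..##. => #  t=1,i=5
  [5] ..#.# => .  t=0,i=3
  [4] ..#.. => .  t=3,i=6
  [3] ...## => .  t=5,i=2
  [2] ...#. => #  t=1,i=10
  [1] ....# => #  t=1,i=9
  [0] ..... => .  t=4,i=11
  bits 01001011010101111111001111000110 = 1264055238

1264055238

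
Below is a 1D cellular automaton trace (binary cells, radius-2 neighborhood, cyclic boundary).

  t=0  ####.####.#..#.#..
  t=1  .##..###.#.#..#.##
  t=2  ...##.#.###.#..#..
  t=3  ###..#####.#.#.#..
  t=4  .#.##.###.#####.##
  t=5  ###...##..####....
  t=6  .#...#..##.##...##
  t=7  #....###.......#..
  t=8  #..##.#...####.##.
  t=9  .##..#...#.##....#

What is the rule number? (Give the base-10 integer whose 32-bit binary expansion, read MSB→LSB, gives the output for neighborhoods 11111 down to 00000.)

  nb #####: next=#  (t=3,i=7, bit31=1)
  nb ####.: next=#  (t=0,i=2, bit30=1)
  nb ###.#: next=.  (t=0,i=3, bit29=0)
  nb ###..: next=.  (t=3,i=2, bit28=0)
  nb ##.##: next=.  (t=0,i=4, bit27=0)
  nb ##.#.: next=#  (t=0,i=9, bit26=1)
  nb ##..#: next=#  (t=1,i=3, bit25=1)
  nb ##...: next=.  (t=5,i=3, bit24=0)
  nb #.###: next=#  (t=0,i=5, bit23=1)
  nb #.##.: next=.  (t=1,i=1, bit22=0)
  nb #.#.#: next=#  (t=1,i=9, bit21=1)
  nb #.#..: next=.  (t=0,i=10, bit20=0)
  nb #..##: next=#  (t=0,i=17, bit19=1)
  nb #..#.: next=.  (t=0,i=12, bit18=0)
  nb #...#: next=.  (t=5,i=4, bit17=0)
  nb #....: next=.  (t=2,i=17, bit16=0)
  nb .####: next=#  (t=0,i=1, bit15=1)
  nb .###.: next=#  (t=1,i=6, bit14=1)
  nb .##.#: next=.  (t=1,i=17, bit13=0)
  nb .##..: next=.  (t=1,i=2, bit12=0)
  nb .#.##: next=#  (t=1,i=15, bit11=1)
  nb .#.#.: next=#  (t=0,i=14, bit10=1)
  nb .#..#: next=#  (t=0,i=11, bit9=1)
  nb .#...: next=.  (t=2,i=16, bit8=0)
  nb ..###: next=.  (t=0,i=0, bit7=0)
  nb ..##.: next=.  (t=2,i=3, bit6=0)
  nb ..#.#: next=.  (t=0,i=13, bit5=0)
  nb ..#..: next=#  (t=2,i=15, bit4=1)
  nb ...##: next=#  (t=2,i=2, bit3=1)
  nb ...#.: next=.  (t=6,i=4, bit2=0)
  nb ....#: next=#  (t=2,i=1, bit1=1)
  nb .....: next=#  (t=2,i=0, bit0=1)
  bits 11000110101010001100111000011011 = 3332951579

3332951579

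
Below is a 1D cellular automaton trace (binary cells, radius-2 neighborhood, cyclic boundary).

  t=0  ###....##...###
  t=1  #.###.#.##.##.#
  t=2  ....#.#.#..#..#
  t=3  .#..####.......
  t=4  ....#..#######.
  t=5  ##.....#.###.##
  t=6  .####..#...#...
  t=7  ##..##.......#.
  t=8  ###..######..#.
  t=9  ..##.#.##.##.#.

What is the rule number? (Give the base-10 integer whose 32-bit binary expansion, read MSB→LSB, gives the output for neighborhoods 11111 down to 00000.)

3009483945

  #####|#  b31=1 t=0,i=0
  ####.|.  b30=0 t=0,i=1
  ###.#|#  b29=1 t=1,i=4
  ###..|#  b28=1 t=0,i=2
  ##.##|.  b27=0 t=1,i=1
  ##.#.|.  b26=0 t=1,i=5
  ##..#|#  b25=1 t=6,i=5
  ##...|#  b24=1 t=0,i=3
  #.###|.  b23=0 t=1,i=2
  #.##.|#  b22=1 t=1,i=8
  #.#.#|#  b21=1 t=1,i=6
  #.#..|.  b20=0 t=2,i=8
  #..##|.  b19=0 t=3,i=3
  #..#.|.  b18=0 t=2,i=10
  #...#|.  b17=0 t=0,i=10
  #....|#  b16=1 t=0,i=4
  .####|.  b15=0 t=0,i=13
  .###.|.  b14=0 t=1,i=3
  .##.#|.  b13=0 t=1,i=0
  .##..|#  b12=1 t=0,i=8
  .#.##|.  b11=0 t=1,i=7
  .#.#.|#  b10=1 t=2,i=5
  .#..#|.  b9=0 t=2,i=9
  .#...|.  b8=0 t=2,i=0
  ..###|#  b7=1 t=0,i=12
  ..##.|.  b6=0 t=0,i=7
  ..#.#|#  b5=1 t=2,i=4
  ..#..|.  b4=0 t=2,i=11
  ...##|#  b3=1 t=0,i=6
  ...#.|.  b2=0 t=2,i=3
  ....#|.  b1=0 t=0,i=5
  .....|#  b0=1 t=3,i=10
  bits 10110011011000010001010010101001 = 3009483945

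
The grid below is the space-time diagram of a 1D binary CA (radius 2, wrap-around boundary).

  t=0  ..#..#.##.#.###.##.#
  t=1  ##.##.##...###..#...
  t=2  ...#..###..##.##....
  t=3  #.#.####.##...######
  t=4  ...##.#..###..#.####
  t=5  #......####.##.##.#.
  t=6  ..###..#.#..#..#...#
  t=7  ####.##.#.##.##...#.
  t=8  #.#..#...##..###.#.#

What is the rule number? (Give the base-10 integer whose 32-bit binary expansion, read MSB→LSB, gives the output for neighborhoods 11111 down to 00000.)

3285016197

  ##### -> #   bit 31 = 1  t=3,i=16
  ####. -> #   bit 30 = 1  t=3,i=6
  ###.# -> .   bit 29 = 0  t=0,i=14
  ###.. -> .   bit 28 = 0  t=1,i=13
  ##.## -> .   bit 27 = 0  t=0,i=15
  ##.#. -> .   bit 26 = 0  t=0,i=9
  ##..# -> #   bit 25 = 1  t=1,i=14
  ##... -> #   bit 24 = 1  t=1,i=8
  #.### -> #   bit 23 = 1  t=0,i=12
  #.##. -> #   bit 22 = 1  t=0,i=7
  #.#.# -> .   bit 21 = 0  t=0,i=10
  #.#.. -> .   bit 20 = 0  t=0,i=19
  #..## -> #   bit 19 = 1  t=2,i=5
  #..#. -> #   bit 18 = 1  t=0,i=1
  #...# -> .   bit 17 = 0  t=1,i=9
  #.... -> #   bit 16 = 1  t=2,i=17
  .#### -> .   bit 15 = 0  t=3,i=5
  .###. -> #   bit 14 = 1  t=0,i=13
  .##.# -> .   bit 13 = 0  t=0,i=8
  .##.. -> #   bit 12 = 1  t=1,i=7
  .#.## -> #   bit 11 = 1  t=0,i=6
  .#.#. -> #   bit 10 = 1  t=5,i=19
  .#..# -> #   bit 9 = 1  t=0,i=0
  .#... -> .   bit 8 = 0  t=1,i=17
  ..### -> #   bit 7 = 1  t=1,i=11
  ..##. -> .   bit 6 = 0  t=1,i=0
  ..#.# -> .   bit 5 = 0  t=0,i=5
  ..#.. -> .   bit 4 = 0  t=0,i=2
  ...## -> .   bit 3 = 0  t=1,i=10
  ...#. -> #   bit 2 = 1  t=2,i=2
  ....# -> .   bit 1 = 0  t=2,i=1
  ..... -> #   bit 0 = 1  t=2,i=0
  bits 11000011110011010101111010000101 = 3285016197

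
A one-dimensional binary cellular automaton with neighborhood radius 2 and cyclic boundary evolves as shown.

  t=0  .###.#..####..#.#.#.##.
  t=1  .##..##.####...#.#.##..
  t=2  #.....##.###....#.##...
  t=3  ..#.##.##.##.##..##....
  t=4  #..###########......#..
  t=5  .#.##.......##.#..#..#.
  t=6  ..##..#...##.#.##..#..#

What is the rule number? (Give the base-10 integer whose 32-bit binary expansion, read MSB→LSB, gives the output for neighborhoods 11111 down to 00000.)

  #####|.  b31=0 t=4,i=5
  ####.|#  b30=1 t=0,i=10
  ###.#|.  b29=0 t=0,i=3
  ###..|#  b28=1 t=0,i=11
  ##.##|#  b27=1 t=1,i=7
  ##.#.|.  b26=0 t=0,i=4
  ##..#|.  b25=0 t=0,i=12
  ##...|.  b24=0 t=1,i=12
  #.###|.  b23=0 t=1,i=8
  #.##.|#  b22=1 t=0,i=20
  #.#.#|.  b21=0 t=0,i=16
  #.#..|#  b20=1 t=0,i=5
  #..##|.  b19=0 t=0,i=0
  #..#.|.  b18=0 t=0,i=13
  #...#|.  b17=0 t=1,i=13
  #....|#  b16=1 t=2,i=2
  .####|#  b15=1 t=0,i=9
  .###.|#  b14=1 t=0,i=2
  .##.#|#  b13=1 t=1,i=6
  .##..|.  b12=0 t=0,i=21
  .#.##|#  b11=1 t=0,i=19
  .#.#.|#  b10=1 t=0,i=15
  .#..#|#  b9=1 t=0,i=6
  .#...|.  b8=0 t=2,i=1
  ..###|#  b7=1 t=0,i=1
  ..##.|.  b6=0 t=1,i=1
  ..#.#|.  b5=0 t=0,i=14
  ..#..|.  b4=0 t=2,i=0
  ...##|#  b3=1 t=1,i=0
  ...#.|.  b2=0 t=1,i=14
  ....#|#  b1=1 t=2,i=4
  .....|.  b0=0 t=2,i=3
  bits 01011000010100011110111010001010 = 1481764490

1481764490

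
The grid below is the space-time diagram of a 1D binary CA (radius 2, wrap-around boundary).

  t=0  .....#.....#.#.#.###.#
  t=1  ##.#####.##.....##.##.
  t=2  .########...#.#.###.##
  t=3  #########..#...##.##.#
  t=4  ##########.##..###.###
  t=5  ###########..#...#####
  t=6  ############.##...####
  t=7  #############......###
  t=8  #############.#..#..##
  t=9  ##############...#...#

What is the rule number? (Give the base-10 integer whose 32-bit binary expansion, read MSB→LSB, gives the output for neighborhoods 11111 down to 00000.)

4269910358

  ##### -> #   bit 31 = 1  t=1,i=5
  ####. -> #   bit 30 = 1  t=1,i=6
  ###.# -> #   bit 29 = 1  t=0,i=19
  ###.. -> #   bit 28 = 1  t=2,i=8
  ##.## -> #   bit 27 = 1  t=1,i=2
  ##.#. -> #   bit 26 = 1  t=0,i=20
  ##..# -> #   bit 25 = 1  t=3,i=9
  ##... -> .   bit 24 = 0  t=1,i=11
  #.### -> #   bit 23 = 1  t=0,i=17
  #.##. -> .   bit 22 = 0  t=1,i=0
  #.#.# -> .   bit 21 = 0  t=0,i=13
  #.#.. -> .   bit 20 = 0  t=0,i=21
  #..## -> .   bit 19 = 0  t=4,i=14
  #..#. -> .   bit 18 = 0  t=3,i=10
  #...# -> .   bit 17 = 0  t=2,i=10
  #.... -> #   bit 16 = 1  t=0,i=1
  .#### -> #   bit 15 = 1  t=1,i=4
  .###. -> .   bit 14 = 0  t=0,i=18
  .##.# -> #   bit 13 = 1  t=1,i=1
  .##.. -> .   bit 12 = 0  t=1,i=10
  .#.## -> #   bit 11 = 1  t=0,i=16
  .#.#. -> .   bit 10 = 0  t=0,i=12
  .#..# -> .   bit 9 = 0  t=8,i=15
  .#... -> #   bit 8 = 1  t=0,i=0
  ..### -> .   bit 7 = 0  t=4,i=15
  ..##. -> #   bit 6 = 1  t=1,i=16
  ..#.# -> .   bit 5 = 0  t=0,i=11
  ..#.. -> #   bit 4 = 1  t=0,i=5
  ...## -> .   bit 3 = 0  t=1,i=15
  ...#. -> #   bit 2 = 1  t=0,i=4
  ....# -> #   bit 1 = 1  t=0,i=3
  ..... -> .   bit 0 = 0  t=0,i=2
  bits 11111110100000011010100101010110 = 4269910358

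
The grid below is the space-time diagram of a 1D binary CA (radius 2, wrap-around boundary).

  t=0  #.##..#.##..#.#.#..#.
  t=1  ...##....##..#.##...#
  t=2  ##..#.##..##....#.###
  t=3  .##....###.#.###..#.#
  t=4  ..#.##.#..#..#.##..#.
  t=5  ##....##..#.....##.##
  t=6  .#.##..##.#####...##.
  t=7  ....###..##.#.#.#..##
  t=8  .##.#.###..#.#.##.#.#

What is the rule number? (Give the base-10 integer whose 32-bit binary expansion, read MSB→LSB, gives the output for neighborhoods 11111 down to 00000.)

  nb #####: next=#  (t=2,i=20, bit31=1)
  nb ####.: next=.  (t=2,i=0, bit30=0)
  nb ###.#: next=.  (t=3,i=9, bit29=0)
  nb ###..: next=#  (t=2,i=1, bit28=1)
  nb ##.##: next=#  (t=5,i=18, bit27=1)
  nb ##.#.: next=#  (t=3,i=10, bit26=1)
  nb ##..#: next=#  (t=0,i=4, bit25=1)
  nb ##...: next=.  (t=1,i=5, bit24=0)
  nb #.###: next=#  (t=2,i=18, bit23=1)
  nb #.##.: next=.  (t=0,i=2, bit22=0)
  nb #.#.#: next=.  (t=0,i=0, bit21=0)
  nb #.#..: next=#  (t=0,i=16, bit20=1)
  nb #..##: next=#  (t=2,i=9, bit19=1)
  nb #..#.: next=.  (t=0,i=5, bit18=0)
  nb #...#: next=#  (t=1,i=1, bit17=1)
  nb #....: next=#  (t=1,i=6, bit16=1)
  nb .####: next=.  (t=2,i=19, bit15=0)
  nb .###.: next=.  (t=3,i=8, bit14=0)
  nb .##.#: next=.  (t=4,i=5, bit13=0)
  nb .##..: next=#  (t=0,i=3, bit12=1)
  nb .#.##: next=.  (t=0,i=1, bit11=0)
  nb .#.#.: next=#  (t=0,i=13, bit10=1)
  nb .#..#: next=.  (t=0,i=17, bit9=0)
  nb .#...: next=#  (t=1,i=0, bit8=1)
  nb ..###: next=#  (t=3,i=7, bit7=1)
  nb ..##.: next=.  (t=1,i=3, bit6=0)
  nb ..#.#: next=.  (t=0,i=6, bit5=0)
  nb ..#..: next=#  (t=1,i=20, bit4=1)
  nb ...##: next=.  (t=1,i=2, bit3=0)
  nb ...#.: next=#  (t=1,i=19, bit2=1)
  nb ....#: next=#  (t=1,i=7, bit1=1)
  nb .....: next=#  (t=5,i=13, bit0=1)
  bits 10011110100110110001010110010111 = 2660963735

2660963735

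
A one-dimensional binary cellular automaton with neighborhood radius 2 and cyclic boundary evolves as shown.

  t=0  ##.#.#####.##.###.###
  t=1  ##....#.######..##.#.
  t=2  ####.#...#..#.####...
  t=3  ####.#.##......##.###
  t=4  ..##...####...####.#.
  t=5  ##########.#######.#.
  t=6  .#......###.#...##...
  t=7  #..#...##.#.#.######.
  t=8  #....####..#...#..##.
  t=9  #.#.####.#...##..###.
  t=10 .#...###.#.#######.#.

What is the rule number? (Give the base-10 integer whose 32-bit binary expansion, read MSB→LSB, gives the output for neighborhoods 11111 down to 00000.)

1801172172

  ##### -> .   bit 31 = 0  t=0,i=7
  ####. -> #   bit 30 = 1  t=0,i=0
  ###.# -> #   bit 29 = 1  t=0,i=1
  ###.. -> .   bit 28 = 0  t=1,i=13
  ##.## -> #   bit 27 = 1  t=0,i=10
  ##.#. -> .   bit 26 = 0  t=0,i=2
  ##..# -> #   bit 25 = 1  t=1,i=14
  ##... -> #   bit 24 = 1  t=1,i=2
  #.### -> .   bit 23 = 0  t=0,i=5
  #.##. -> #   bit 22 = 1  t=0,i=11
  #.#.# -> .   bit 21 = 0  t=0,i=3
  #.#.. -> #   bit 20 = 1  t=2,i=5
  #..## -> #   bit 19 = 1  t=1,i=15
  #..#. -> .   bit 18 = 0  t=2,i=11
  #...# -> #   bit 17 = 1  t=2,i=7
  #.... -> #   bit 16 = 1  t=1,i=3
  .#### -> #   bit 15 = 1  t=0,i=6
  .###. -> .   bit 14 = 0  t=0,i=15
  .##.# -> #   bit 13 = 1  t=0,i=12
  .##.. -> #   bit 12 = 1  t=1,i=1
  .#.## -> .   bit 11 = 0  t=0,i=4
  .#.#. -> #   bit 10 = 1  t=7,i=11
  .#..# -> .   bit 9 = 0  t=2,i=10
  .#... -> .   bit 8 = 0  t=2,i=6
  ..### -> #   bit 7 = 1  t=2,i=0
  ..##. -> #   bit 6 = 1  t=1,i=16
  ..#.# -> .   bit 5 = 0  t=1,i=6
  ..#.. -> .   bit 4 = 0  t=2,i=9
  ...## -> #   bit 3 = 1  t=2,i=20
  ...#. -> #   bit 2 = 1  t=1,i=5
  ....# -> .   bit 1 = 0  t=1,i=4
  ..... -> .   bit 0 = 0  t=3,i=11
  bits 01101011010110111011010011001100 = 1801172172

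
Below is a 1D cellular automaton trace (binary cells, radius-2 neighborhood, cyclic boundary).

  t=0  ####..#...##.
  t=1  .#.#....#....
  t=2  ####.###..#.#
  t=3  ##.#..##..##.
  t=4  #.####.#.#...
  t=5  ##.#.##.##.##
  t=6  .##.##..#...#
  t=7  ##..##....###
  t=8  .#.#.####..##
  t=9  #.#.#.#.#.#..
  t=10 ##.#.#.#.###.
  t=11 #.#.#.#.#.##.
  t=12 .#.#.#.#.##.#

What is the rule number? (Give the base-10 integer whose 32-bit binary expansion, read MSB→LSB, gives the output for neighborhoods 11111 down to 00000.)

  ##### -> #   bit 31 = 1  t=2,i=1
  ####. -> .   bit 30 = 0  t=0,i=2
  ###.# -> #   bit 29 = 1  t=2,i=3
  ###.. -> #   bit 28 = 1  t=0,i=3
  ##.## -> .   bit 27 = 0  t=0,i=12
  ##.#. -> #   bit 26 = 1  t=3,i=2
  ##..# -> .   bit 25 = 0  t=0,i=4
  ##... -> #   bit 24 = 1  t=7,i=6
  #.### -> .   bit 23 = 0  t=0,i=0
  #.##. -> #   bit 22 = 1  t=3,i=0
  #.#.# -> .   bit 21 = 0  t=4,i=7
  #.#.. -> #   bit 20 = 1  t=1,i=3
  #..## -> #   bit 19 = 1  t=3,i=5
  #..#. -> .   bit 18 = 0  t=0,i=5
  #...# -> #   bit 17 = 1  t=0,i=8
  #.... -> #   bit 16 = 1  t=1,i=5
  .#### -> #   bit 15 = 1  t=0,i=1
  .###. -> #   bit 14 = 1  t=2,i=6
  .##.# -> .   bit 13 = 0  t=0,i=11
  .##.. -> #   bit 12 = 1  t=3,i=7
  .#.## -> #   bit 11 = 1  t=2,i=11
  .#.#. -> #   bit 10 = 1  t=1,i=2
  .#..# -> #   bit 9 = 1  t=3,i=4
  .#... -> .   bit 8 = 0  t=0,i=7
  ..### -> .   bit 7 = 0  t=7,i=10
  ..##. -> .   bit 6 = 0  t=0,i=10
  ..#.# -> #   bit 5 = 1  t=1,i=1
  ..#.. -> .   bit 4 = 0  t=0,i=6
  ...## -> .   bit 3 = 0  t=0,i=9
  ...#. -> #   bit 2 = 1  t=1,i=0
  ....# -> #   bit 1 = 1  t=1,i=6
  ..... -> .   bit 0 = 0  t=1,i=11
  bits 10110101010110111101111000100110 = 3042696742

3042696742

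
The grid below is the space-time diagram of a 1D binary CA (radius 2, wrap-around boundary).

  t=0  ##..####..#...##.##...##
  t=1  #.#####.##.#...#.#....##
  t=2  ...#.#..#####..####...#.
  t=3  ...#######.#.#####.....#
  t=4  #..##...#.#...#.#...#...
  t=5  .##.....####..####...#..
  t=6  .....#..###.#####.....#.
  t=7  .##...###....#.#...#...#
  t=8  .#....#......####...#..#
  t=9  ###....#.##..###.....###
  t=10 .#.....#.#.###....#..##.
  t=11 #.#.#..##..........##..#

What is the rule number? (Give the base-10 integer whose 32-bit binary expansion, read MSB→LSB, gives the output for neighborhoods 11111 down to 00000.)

1180477345

  [31] ##### => .  t=1,i=4
  [30] ####. => #  t=0,i=0
  [29] ###.# => .  t=1,i=0
  [28] ###.. => .  t=0,i=1
  [27] ##.## => .  t=0,i=16
  [26] ##.#. => #  t=1,i=10
  [25] ##..# => #  t=0,i=2
  [24] ##... => .  t=0,i=19
  [23] #.### => .  t=1,i=2
  [22] #.##. => #  t=0,i=17
  [21] #.#.# => .  t=3,i=11
  [20] #.#.. => #  t=1,i=11
  [19] #..## => #  t=0,i=3
  [18] #..#. => #  t=0,i=9
  [17] #...# => .  t=0,i=12
  [16] #.... => .  t=1,i=19
  [15] .#### => #  t=0,i=5
  [14] .###. => .  t=1,i=23
  [13] .##.# => #  t=0,i=15
  [12] .##.. => .  t=0,i=18
  [11] .#.## => .  t=3,i=12
  [10] .#.#. => #  t=1,i=16
  [9] .#..# => #  t=2,i=6
  [8] .#... => #  t=0,i=11
  [7] ..### => #  t=0,i=4
  [6] ..##. => .  t=0,i=14
  [5] ..#.# => #  t=1,i=15
  [4] ..#.. => .  t=0,i=10
  [3] ...## => .  t=0,i=13
  [2] ...#. => .  t=1,i=14
  [1] ....# => .  t=1,i=20
  [0] ..... => #  t=3,i=20
  bits 01000110010111001010011110100001 = 1180477345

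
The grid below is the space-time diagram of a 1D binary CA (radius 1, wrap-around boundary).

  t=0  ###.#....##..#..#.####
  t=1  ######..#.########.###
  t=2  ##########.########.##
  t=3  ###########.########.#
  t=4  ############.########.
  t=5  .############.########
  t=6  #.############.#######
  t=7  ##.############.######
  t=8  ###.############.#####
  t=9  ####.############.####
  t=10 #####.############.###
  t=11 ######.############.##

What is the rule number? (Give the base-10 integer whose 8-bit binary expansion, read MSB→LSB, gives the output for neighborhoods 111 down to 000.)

246

  ### -> #   bit 7 = 1  t=0,i=0
  ##. -> #   bit 6 = 1  t=0,i=2
  #.# -> #   bit 5 = 1  t=0,i=3
  #.. -> #   bit 4 = 1  t=0,i=5
  .## -> .   bit 3 = 0  t=0,i=9
  .#. -> #   bit 2 = 1  t=0,i=4
  ..# -> #   bit 1 = 1  t=0,i=8
  ... -> .   bit 0 = 0  t=0,i=6
  bits 11110110 = 246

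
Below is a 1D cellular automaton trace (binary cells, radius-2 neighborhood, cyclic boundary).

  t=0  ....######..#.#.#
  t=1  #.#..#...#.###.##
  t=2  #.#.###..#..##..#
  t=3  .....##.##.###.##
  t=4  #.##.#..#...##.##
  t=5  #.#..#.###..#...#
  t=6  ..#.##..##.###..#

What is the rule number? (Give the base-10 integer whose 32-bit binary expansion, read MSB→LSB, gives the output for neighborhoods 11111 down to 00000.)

828167539

  [31] ##### => .  t=0,i=6
  [30] ####. => .  t=0,i=8
  [29] ###.# => #  t=1,i=0
  [28] ###.. => #  t=0,i=9
  [27] ##.## => .  t=1,i=14
  [26] ##.#. => .  t=1,i=1
  [25] ##..# => .  t=0,i=10
  [24] ##... => #  t=3,i=0
  [23] #.### => .  t=1,i=11
  [22] #.##. => #  t=3,i=8
  [21] #.#.# => .  t=0,i=14
  [20] #.#.. => #  t=0,i=16
  [19] #..## => #  t=2,i=11
  [18] #..#. => #  t=0,i=11
  [17] #...# => .  t=1,i=7
  [16] #.... => .  t=0,i=1
  [15] .#### => #  t=0,i=5
  [14] .###. => #  t=1,i=12
  [13] .##.# => .  t=2,i=0
  [12] .##.. => #  t=2,i=13
  [11] .#.## => .  t=1,i=10
  [10] .#.#. => #  t=0,i=13
  [9] .#..# => .  t=1,i=3
  [8] .#... => #  t=0,i=0
  [7] ..### => .  t=0,i=4
  [6] ..##. => #  t=2,i=12
  [5] ..#.# => #  t=0,i=12
  [4] ..#.. => #  t=1,i=5
  [3] ...## => .  t=0,i=3
  [2] ...#. => .  t=1,i=8
  [1] ....# => #  t=0,i=2
  [0] ..... => #  t=3,i=2
  bits 00110001010111001101010101110011 = 828167539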